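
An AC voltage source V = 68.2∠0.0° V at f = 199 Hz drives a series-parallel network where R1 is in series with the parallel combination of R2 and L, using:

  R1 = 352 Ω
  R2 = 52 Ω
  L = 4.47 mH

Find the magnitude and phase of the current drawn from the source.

Step 1 — Angular frequency: ω = 2π·f = 2π·199 = 1250 rad/s.
Step 2 — Component impedances:
  R1: Z = R = 352 Ω
  R2: Z = R = 52 Ω
  L: Z = jωL = j·1250·0.00447 = 0 + j5.589 Ω
Step 3 — Parallel branch: R2 || L = 1/(1/R2 + 1/L) = 0.5939 + j5.525 Ω.
Step 4 — Series with R1: Z_total = R1 + (R2 || L) = 352.6 + j5.525 Ω = 352.6∠0.9° Ω.
Step 5 — Source phasor: V = 68.2∠0.0° V = 68.2 V.
Step 6 — Ohm's law: I = V / Z_total = (68.2) / (352.6 + j5.525) = 0.1934 - j0.00303 A.
Step 7 — Convert to polar: |I| = 0.1934 A, ∠I = -0.9°.

I = 0.1934∠-0.9° A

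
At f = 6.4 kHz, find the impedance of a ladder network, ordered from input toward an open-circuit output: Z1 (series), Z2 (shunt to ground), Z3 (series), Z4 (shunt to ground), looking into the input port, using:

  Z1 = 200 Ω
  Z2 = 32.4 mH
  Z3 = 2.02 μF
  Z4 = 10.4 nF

Step 1 — Angular frequency: ω = 2π·f = 2π·6400 = 4.021e+04 rad/s.
Step 2 — Component impedances:
  Z1: Z = R = 200 Ω
  Z2: Z = jωL = j·4.021e+04·0.0324 = 0 + j1303 Ω
  Z3: Z = 1/(jωC) = -j/(ω·C) = 0 - j12.31 Ω
  Z4: Z = 1/(jωC) = -j/(ω·C) = 0 - j2391 Ω
Step 3 — Ladder network (open output): work backward from the far end, alternating series and parallel combinations. Z_in = 200 + j2845 Ω = 2852∠86.0° Ω.

Z = 200 + j2845 Ω = 2852∠86.0° Ω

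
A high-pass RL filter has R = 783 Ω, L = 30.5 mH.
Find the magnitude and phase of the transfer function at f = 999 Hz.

Step 1 — Angular frequency: ω = 2π·999 = 6277 rad/s.
Step 2 — Transfer function: H(jω) = jωL/(R + jωL).
Step 3 — Numerator jωL = j·191.4; denominator R + jωL = 783 + j191.4.
Step 4 — H = 0.05641 + j0.2307.
Step 5 — Magnitude: |H| = 0.2375 (-12.5 dB); phase: φ = 76.3°.

|H| = 0.2375 (-12.5 dB), φ = 76.3°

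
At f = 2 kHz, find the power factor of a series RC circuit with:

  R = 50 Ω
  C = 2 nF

Step 1 — Angular frequency: ω = 2π·f = 2π·2000 = 1.257e+04 rad/s.
Step 2 — Component impedances:
  R: Z = R = 50 Ω
  C: Z = 1/(jωC) = -j/(ω·C) = 0 - j3.979e+04 Ω
Step 3 — Series combination: Z_total = R + C = 50 - j3.979e+04 Ω = 3.979e+04∠-89.9° Ω.
Step 4 — Power factor: PF = cos(φ) = Re(Z)/|Z| = 50/3.979e+04 = 0.001257.
Step 5 — Type: Im(Z) = -3.979e+04 ⇒ leading (phase φ = -89.9°).

PF = 0.001257 (leading, φ = -89.9°)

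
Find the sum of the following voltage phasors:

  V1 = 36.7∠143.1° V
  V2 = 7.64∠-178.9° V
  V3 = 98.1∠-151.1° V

Step 1 — Convert each phasor to rectangular form:
  V1 = 36.7·(cos(143.1°) + j·sin(143.1°)) = -29.35 + j22.04 V
  V2 = 7.64·(cos(-178.9°) + j·sin(-178.9°)) = -7.639 - j0.1467 V
  V3 = 98.1·(cos(-151.1°) + j·sin(-151.1°)) = -85.88 - j47.41 V
Step 2 — Sum components: V_total = -122.9 - j25.52 V.
Step 3 — Convert to polar: |V_total| = 125.5 V, ∠V_total = -168.3°.

V_total = 125.5∠-168.3° V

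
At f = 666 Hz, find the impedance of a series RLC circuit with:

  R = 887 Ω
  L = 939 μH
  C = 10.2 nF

Step 1 — Angular frequency: ω = 2π·f = 2π·666 = 4185 rad/s.
Step 2 — Component impedances:
  R: Z = R = 887 Ω
  L: Z = jωL = j·4185·0.000939 = 0 + j3.929 Ω
  C: Z = 1/(jωC) = -j/(ω·C) = 0 - j2.343e+04 Ω
Step 3 — Series combination: Z_total = R + L + C = 887 - j2.342e+04 Ω = 2.344e+04∠-87.8° Ω.

Z = 887 - j2.342e+04 Ω = 2.344e+04∠-87.8° Ω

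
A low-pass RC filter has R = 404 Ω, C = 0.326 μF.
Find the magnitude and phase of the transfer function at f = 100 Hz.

Step 1 — Angular frequency: ω = 2π·100 = 628.3 rad/s.
Step 2 — Transfer function: H(jω) = 1/(1 + jωRC).
Step 3 — Denominator: 1 + jωRC = 1 + j·628.3·404·3.26e-07 = 1 + j0.08275.
Step 4 — H = 0.9932 - j0.08219.
Step 5 — Magnitude: |H| = 0.9966 (-0.0 dB); phase: φ = -4.7°.

|H| = 0.9966 (-0.0 dB), φ = -4.7°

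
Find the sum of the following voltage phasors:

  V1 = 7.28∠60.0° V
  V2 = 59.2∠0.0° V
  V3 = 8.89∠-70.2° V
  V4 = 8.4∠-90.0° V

Step 1 — Convert each phasor to rectangular form:
  V1 = 7.28·(cos(60.0°) + j·sin(60.0°)) = 3.64 + j6.305 V
  V2 = 59.2·(cos(0.0°) + j·sin(0.0°)) = 59.2 V
  V3 = 8.89·(cos(-70.2°) + j·sin(-70.2°)) = 3.011 - j8.364 V
  V4 = 8.4·(cos(-90.0°) + j·sin(-90.0°)) = 0 - j8.4 V
Step 2 — Sum components: V_total = 65.85 - j10.46 V.
Step 3 — Convert to polar: |V_total| = 66.68 V, ∠V_total = -9.0°.

V_total = 66.68∠-9.0° V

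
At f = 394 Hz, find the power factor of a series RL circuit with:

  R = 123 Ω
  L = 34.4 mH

Step 1 — Angular frequency: ω = 2π·f = 2π·394 = 2476 rad/s.
Step 2 — Component impedances:
  R: Z = R = 123 Ω
  L: Z = jωL = j·2476·0.0344 = 0 + j85.16 Ω
Step 3 — Series combination: Z_total = R + L = 123 + j85.16 Ω = 149.6∠34.7° Ω.
Step 4 — Power factor: PF = cos(φ) = Re(Z)/|Z| = 123/149.6 = 0.8222.
Step 5 — Type: Im(Z) = 85.16 ⇒ lagging (phase φ = 34.7°).

PF = 0.8222 (lagging, φ = 34.7°)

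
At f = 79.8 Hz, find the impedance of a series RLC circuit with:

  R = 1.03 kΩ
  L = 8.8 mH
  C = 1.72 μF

Step 1 — Angular frequency: ω = 2π·f = 2π·79.8 = 501.4 rad/s.
Step 2 — Component impedances:
  R: Z = R = 1030 Ω
  L: Z = jωL = j·501.4·0.0088 = 0 + j4.412 Ω
  C: Z = 1/(jωC) = -j/(ω·C) = 0 - j1160 Ω
Step 3 — Series combination: Z_total = R + L + C = 1030 - j1155 Ω = 1548∠-48.3° Ω.

Z = 1030 - j1155 Ω = 1548∠-48.3° Ω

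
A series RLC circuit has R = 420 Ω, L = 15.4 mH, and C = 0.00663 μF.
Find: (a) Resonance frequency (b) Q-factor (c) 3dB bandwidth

Step 1 — Resonance condition Im(Z)=0 gives ω₀ = 1/√(LC).
Step 2 — ω₀ = 1/√(0.0154·6.63e-09) = 9.897e+04 rad/s.
Step 3 — f₀ = ω₀/(2π) = 1.575e+04 Hz.
Step 4 — Series Q: Q = ω₀L/R = 9.897e+04·0.0154/420 = 3.629.
Step 5 — 3dB bandwidth: Δω = ω₀/Q = 2.727e+04 rad/s; BW = Δω/(2π) = 4341 Hz.

(a) f₀ = 1.575e+04 Hz  (b) Q = 3.629  (c) BW = 4341 Hz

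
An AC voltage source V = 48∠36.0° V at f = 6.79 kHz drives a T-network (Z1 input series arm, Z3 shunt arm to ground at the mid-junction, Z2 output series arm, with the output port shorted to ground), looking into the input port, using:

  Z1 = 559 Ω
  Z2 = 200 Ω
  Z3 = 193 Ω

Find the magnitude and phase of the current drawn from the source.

Step 1 — Angular frequency: ω = 2π·f = 2π·6790 = 4.266e+04 rad/s.
Step 2 — Component impedances:
  Z1: Z = R = 559 Ω
  Z2: Z = R = 200 Ω
  Z3: Z = R = 193 Ω
Step 3 — With the output port shorted to ground, the output series arm Z2 runs from the junction to ground; the shunt arm Z3 also runs from the junction to ground. They appear in parallel: Z3 || Z2 = 98.22 Ω.
Step 4 — Series with input arm Z1: Z_in = Z1 + (Z3 || Z2) = 657.2 Ω = 657.2∠0.0° Ω.
Step 5 — Source phasor: V = 48∠36.0° V = 38.83 + j28.21 V.
Step 6 — Ohm's law: I = V / Z_total = (38.83 + j28.21) / (657.2) = 0.05909 + j0.04293 A.
Step 7 — Convert to polar: |I| = 0.07304 A, ∠I = 36.0°.

I = 0.07304∠36.0° A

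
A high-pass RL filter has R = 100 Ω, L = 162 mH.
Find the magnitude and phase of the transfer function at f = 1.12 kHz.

Step 1 — Angular frequency: ω = 2π·1120 = 7037 rad/s.
Step 2 — Transfer function: H(jω) = jωL/(R + jωL).
Step 3 — Numerator jωL = j·1140; denominator R + jωL = 100 + j1140.
Step 4 — H = 0.9924 + j0.08705.
Step 5 — Magnitude: |H| = 0.9962 (-0.0 dB); phase: φ = 5.0°.

|H| = 0.9962 (-0.0 dB), φ = 5.0°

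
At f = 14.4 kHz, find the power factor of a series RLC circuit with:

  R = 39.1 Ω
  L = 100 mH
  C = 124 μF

Step 1 — Angular frequency: ω = 2π·f = 2π·1.44e+04 = 9.048e+04 rad/s.
Step 2 — Component impedances:
  R: Z = R = 39.1 Ω
  L: Z = jωL = j·9.048e+04·0.1 = 0 + j9048 Ω
  C: Z = 1/(jωC) = -j/(ω·C) = 0 - j0.08913 Ω
Step 3 — Series combination: Z_total = R + L + C = 39.1 + j9048 Ω = 9048∠89.8° Ω.
Step 4 — Power factor: PF = cos(φ) = Re(Z)/|Z| = 39.1/9047.78 = 0.004322.
Step 5 — Type: Im(Z) = 9048 ⇒ lagging (phase φ = 89.8°).

PF = 0.004322 (lagging, φ = 89.8°)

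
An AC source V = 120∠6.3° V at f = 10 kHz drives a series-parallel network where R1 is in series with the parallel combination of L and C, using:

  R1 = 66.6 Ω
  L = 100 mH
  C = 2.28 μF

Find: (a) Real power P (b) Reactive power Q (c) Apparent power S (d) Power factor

Step 1 — Angular frequency: ω = 2π·f = 2π·1e+04 = 6.283e+04 rad/s.
Step 2 — Component impedances:
  R1: Z = R = 66.6 Ω
  L: Z = jωL = j·6.283e+04·0.1 = 0 + j6283 Ω
  C: Z = 1/(jωC) = -j/(ω·C) = 0 - j6.98 Ω
Step 3 — Parallel branch: L || C = 1/(1/L + 1/C) = 0 - j6.988 Ω.
Step 4 — Series with R1: Z_total = R1 + (L || C) = 66.6 - j6.988 Ω = 66.97∠-6.0° Ω.
Step 5 — Source phasor: V = 120∠6.3° V = 119.3 + j13.17 V.
Step 6 — Current: I = V / Z = 1.751 + j0.3814 A = 1.792∠12.3° A.
Step 7 — Complex power: S = V·I* = 213.9 - j22.44 VA.
Step 8 — Real power: P = Re(S) = 213.9 W.
Step 9 — Reactive power: Q = Im(S) = -22.44 VAR.
Step 10 — Apparent power: |S| = 215 VA.
Step 11 — Power factor: PF = P/|S| = 0.9945 (leading).

(a) P = 213.9 W  (b) Q = -22.44 VAR  (c) S = 215 VA  (d) PF = 0.9945 (leading)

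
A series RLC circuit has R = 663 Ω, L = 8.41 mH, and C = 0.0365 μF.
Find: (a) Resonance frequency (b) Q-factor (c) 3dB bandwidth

Step 1 — Resonance condition Im(Z)=0 gives ω₀ = 1/√(LC).
Step 2 — ω₀ = 1/√(0.00841·3.65e-08) = 5.708e+04 rad/s.
Step 3 — f₀ = ω₀/(2π) = 9084 Hz.
Step 4 — Series Q: Q = ω₀L/R = 5.708e+04·0.00841/663 = 0.724.
Step 5 — 3dB bandwidth: Δω = ω₀/Q = 7.883e+04 rad/s; BW = Δω/(2π) = 1.255e+04 Hz.

(a) f₀ = 9084 Hz  (b) Q = 0.724  (c) BW = 1.255e+04 Hz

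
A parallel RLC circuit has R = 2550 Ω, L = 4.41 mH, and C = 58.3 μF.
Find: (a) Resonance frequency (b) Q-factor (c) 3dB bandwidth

Step 1 — Resonance: ω₀ = 1/√(LC) = 1/√(0.00441·5.83e-05) = 1972 rad/s.
Step 2 — f₀ = ω₀/(2π) = 313.9 Hz.
Step 3 — Parallel Q: Q = R/(ω₀L) = 2550/(1972·0.00441) = 293.2.
Step 4 — Bandwidth: Δω = ω₀/Q = 6.727 rad/s; BW = Δω/(2π) = 1.071 Hz.

(a) f₀ = 313.9 Hz  (b) Q = 293.2  (c) BW = 1.071 Hz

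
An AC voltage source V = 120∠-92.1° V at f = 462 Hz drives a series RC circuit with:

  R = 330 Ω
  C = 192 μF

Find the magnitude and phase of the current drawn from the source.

Step 1 — Angular frequency: ω = 2π·f = 2π·462 = 2903 rad/s.
Step 2 — Component impedances:
  R: Z = R = 330 Ω
  C: Z = 1/(jωC) = -j/(ω·C) = 0 - j1.794 Ω
Step 3 — Series combination: Z_total = R + C = 330 - j1.794 Ω = 330∠-0.3° Ω.
Step 4 — Source phasor: V = 120∠-92.1° V = -4.397 - j119.9 V.
Step 5 — Ohm's law: I = V / Z_total = (-4.397 - j119.9) / (330 - j1.794) = -0.01135 - j0.3635 A.
Step 6 — Convert to polar: |I| = 0.3636 A, ∠I = -91.8°.

I = 0.3636∠-91.8° A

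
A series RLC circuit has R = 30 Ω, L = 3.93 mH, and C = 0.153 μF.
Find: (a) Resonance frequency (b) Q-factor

Step 1 — Resonance condition Im(Z)=0 gives ω₀ = 1/√(LC).
Step 2 — ω₀ = 1/√(0.00393·1.53e-07) = 4.078e+04 rad/s.
Step 3 — f₀ = ω₀/(2π) = 6490 Hz.
Step 4 — Series Q: Q = ω₀L/R = 4.078e+04·0.00393/30 = 5.342.

(a) f₀ = 6490 Hz  (b) Q = 5.342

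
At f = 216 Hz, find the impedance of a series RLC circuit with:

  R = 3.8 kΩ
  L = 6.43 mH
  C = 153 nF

Step 1 — Angular frequency: ω = 2π·f = 2π·216 = 1357 rad/s.
Step 2 — Component impedances:
  R: Z = R = 3800 Ω
  L: Z = jωL = j·1357·0.00643 = 0 + j8.727 Ω
  C: Z = 1/(jωC) = -j/(ω·C) = 0 - j4816 Ω
Step 3 — Series combination: Z_total = R + L + C = 3800 - j4807 Ω = 6128∠-51.7° Ω.

Z = 3800 - j4807 Ω = 6128∠-51.7° Ω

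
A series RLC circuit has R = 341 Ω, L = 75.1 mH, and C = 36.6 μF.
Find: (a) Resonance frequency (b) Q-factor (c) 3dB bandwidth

Step 1 — Resonance condition Im(Z)=0 gives ω₀ = 1/√(LC).
Step 2 — ω₀ = 1/√(0.0751·3.66e-05) = 603.2 rad/s.
Step 3 — f₀ = ω₀/(2π) = 96 Hz.
Step 4 — Series Q: Q = ω₀L/R = 603.2·0.0751/341 = 0.1328.
Step 5 — 3dB bandwidth: Δω = ω₀/Q = 4541 rad/s; BW = Δω/(2π) = 722.7 Hz.

(a) f₀ = 96 Hz  (b) Q = 0.1328  (c) BW = 722.7 Hz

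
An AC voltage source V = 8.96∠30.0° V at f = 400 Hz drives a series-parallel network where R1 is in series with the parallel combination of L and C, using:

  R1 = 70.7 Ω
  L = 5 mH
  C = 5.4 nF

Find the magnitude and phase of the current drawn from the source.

Step 1 — Angular frequency: ω = 2π·f = 2π·400 = 2513 rad/s.
Step 2 — Component impedances:
  R1: Z = R = 70.7 Ω
  L: Z = jωL = j·2513·0.005 = 0 + j12.57 Ω
  C: Z = 1/(jωC) = -j/(ω·C) = 0 - j7.368e+04 Ω
Step 3 — Parallel branch: L || C = 1/(1/L + 1/C) = 0 + j12.57 Ω.
Step 4 — Series with R1: Z_total = R1 + (L || C) = 70.7 + j12.57 Ω = 71.81∠10.1° Ω.
Step 5 — Source phasor: V = 8.96∠30.0° V = 7.76 + j4.48 V.
Step 6 — Ohm's law: I = V / Z_total = (7.76 + j4.48) / (70.7 + j12.57) = 0.1173 + j0.04251 A.
Step 7 — Convert to polar: |I| = 0.1248 A, ∠I = 19.9°.

I = 0.1248∠19.9° A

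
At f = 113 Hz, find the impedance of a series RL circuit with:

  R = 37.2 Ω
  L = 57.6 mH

Step 1 — Angular frequency: ω = 2π·f = 2π·113 = 710 rad/s.
Step 2 — Component impedances:
  R: Z = R = 37.2 Ω
  L: Z = jωL = j·710·0.0576 = 0 + j40.9 Ω
Step 3 — Series combination: Z_total = R + L = 37.2 + j40.9 Ω = 55.28∠47.7° Ω.

Z = 37.2 + j40.9 Ω = 55.28∠47.7° Ω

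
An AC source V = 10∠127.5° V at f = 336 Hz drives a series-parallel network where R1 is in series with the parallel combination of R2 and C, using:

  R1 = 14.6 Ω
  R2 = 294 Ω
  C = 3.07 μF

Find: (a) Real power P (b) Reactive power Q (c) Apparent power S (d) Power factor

Step 1 — Angular frequency: ω = 2π·f = 2π·336 = 2111 rad/s.
Step 2 — Component impedances:
  R1: Z = R = 14.6 Ω
  R2: Z = R = 294 Ω
  C: Z = 1/(jωC) = -j/(ω·C) = 0 - j154.3 Ω
Step 3 — Parallel branch: R2 || C = 1/(1/R2 + 1/C) = 63.49 - j121 Ω.
Step 4 — Series with R1: Z_total = R1 + (R2 || C) = 78.09 - j121 Ω = 144∠-57.2° Ω.
Step 5 — Source phasor: V = 10∠127.5° V = -6.088 + j7.934 V.
Step 6 — Current: I = V / Z = -0.06922 - j0.00564 A = 0.06945∠-175.3° A.
Step 7 — Complex power: S = V·I* = 0.3766 - j0.5835 VA.
Step 8 — Real power: P = Re(S) = 0.3766 W.
Step 9 — Reactive power: Q = Im(S) = -0.5835 VAR.
Step 10 — Apparent power: |S| = 0.6945 VA.
Step 11 — Power factor: PF = P/|S| = 0.5423 (leading).

(a) P = 0.3766 W  (b) Q = -0.5835 VAR  (c) S = 0.6945 VA  (d) PF = 0.5423 (leading)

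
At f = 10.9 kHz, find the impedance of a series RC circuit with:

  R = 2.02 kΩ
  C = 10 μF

Step 1 — Angular frequency: ω = 2π·f = 2π·1.09e+04 = 6.849e+04 rad/s.
Step 2 — Component impedances:
  R: Z = R = 2020 Ω
  C: Z = 1/(jωC) = -j/(ω·C) = 0 - j1.46 Ω
Step 3 — Series combination: Z_total = R + C = 2020 - j1.46 Ω = 2020∠-0.0° Ω.

Z = 2020 - j1.46 Ω = 2020∠-0.0° Ω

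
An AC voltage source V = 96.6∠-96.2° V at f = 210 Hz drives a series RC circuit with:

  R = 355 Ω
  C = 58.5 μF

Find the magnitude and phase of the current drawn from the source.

Step 1 — Angular frequency: ω = 2π·f = 2π·210 = 1319 rad/s.
Step 2 — Component impedances:
  R: Z = R = 355 Ω
  C: Z = 1/(jωC) = -j/(ω·C) = 0 - j12.96 Ω
Step 3 — Series combination: Z_total = R + C = 355 - j12.96 Ω = 355.2∠-2.1° Ω.
Step 4 — Source phasor: V = 96.6∠-96.2° V = -10.43 - j96.03 V.
Step 5 — Ohm's law: I = V / Z_total = (-10.43 - j96.03) / (355 - j12.96) = -0.01949 - j0.2712 A.
Step 6 — Convert to polar: |I| = 0.2719 A, ∠I = -94.1°.

I = 0.2719∠-94.1° A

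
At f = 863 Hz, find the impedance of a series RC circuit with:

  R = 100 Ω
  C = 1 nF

Step 1 — Angular frequency: ω = 2π·f = 2π·863 = 5422 rad/s.
Step 2 — Component impedances:
  R: Z = R = 100 Ω
  C: Z = 1/(jωC) = -j/(ω·C) = 0 - j1.844e+05 Ω
Step 3 — Series combination: Z_total = R + C = 100 - j1.844e+05 Ω = 1.844e+05∠-90.0° Ω.

Z = 100 - j1.844e+05 Ω = 1.844e+05∠-90.0° Ω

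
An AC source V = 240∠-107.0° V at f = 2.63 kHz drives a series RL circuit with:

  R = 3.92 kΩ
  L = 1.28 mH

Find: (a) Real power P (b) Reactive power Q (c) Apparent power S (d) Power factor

Step 1 — Angular frequency: ω = 2π·f = 2π·2630 = 1.652e+04 rad/s.
Step 2 — Component impedances:
  R: Z = R = 3920 Ω
  L: Z = jωL = j·1.652e+04·0.00128 = 0 + j21.15 Ω
Step 3 — Series combination: Z_total = R + L = 3920 + j21.15 Ω = 3920∠0.3° Ω.
Step 4 — Source phasor: V = 240∠-107.0° V = -70.17 - j229.5 V.
Step 5 — Current: I = V / Z = -0.01822 - j0.05845 A = 0.06122∠-107.3° A.
Step 6 — Complex power: S = V·I* = 14.69 + j0.07928 VA.
Step 7 — Real power: P = Re(S) = 14.69 W.
Step 8 — Reactive power: Q = Im(S) = 0.07928 VAR.
Step 9 — Apparent power: |S| = 14.69 VA.
Step 10 — Power factor: PF = P/|S| = 1 (lagging).

(a) P = 14.69 W  (b) Q = 0.07928 VAR  (c) S = 14.69 VA  (d) PF = 1 (lagging)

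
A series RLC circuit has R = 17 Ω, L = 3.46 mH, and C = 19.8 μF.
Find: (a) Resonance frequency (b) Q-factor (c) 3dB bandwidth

Step 1 — Resonance: ω₀ = 1/√(LC) = 1/√(0.00346·1.98e-05) = 3821 rad/s.
Step 2 — f₀ = ω₀/(2π) = 608.1 Hz.
Step 3 — Series Q: Q = ω₀L/R = 3821·0.00346/17 = 0.7776.
Step 4 — Bandwidth: Δω = ω₀/Q = 4913 rad/s; BW = Δω/(2π) = 782 Hz.

(a) f₀ = 608.1 Hz  (b) Q = 0.7776  (c) BW = 782 Hz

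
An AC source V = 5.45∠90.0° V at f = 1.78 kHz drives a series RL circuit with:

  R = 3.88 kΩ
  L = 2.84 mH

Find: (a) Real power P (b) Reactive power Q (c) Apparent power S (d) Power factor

Step 1 — Angular frequency: ω = 2π·f = 2π·1780 = 1.118e+04 rad/s.
Step 2 — Component impedances:
  R: Z = R = 3880 Ω
  L: Z = jωL = j·1.118e+04·0.00284 = 0 + j31.76 Ω
Step 3 — Series combination: Z_total = R + L = 3880 + j31.76 Ω = 3880∠0.5° Ω.
Step 4 — Source phasor: V = 5.45∠90.0° V = 0 + j5.45 V.
Step 5 — Current: I = V / Z = 1.15e-05 + j0.001405 A = 0.001405∠89.5° A.
Step 6 — Complex power: S = V·I* = 0.007655 + j6.266e-05 VA.
Step 7 — Real power: P = Re(S) = 0.007655 W.
Step 8 — Reactive power: Q = Im(S) = 6.266e-05 VAR.
Step 9 — Apparent power: |S| = 0.007655 VA.
Step 10 — Power factor: PF = P/|S| = 1 (lagging).

(a) P = 0.007655 W  (b) Q = 6.266e-05 VAR  (c) S = 0.007655 VA  (d) PF = 1 (lagging)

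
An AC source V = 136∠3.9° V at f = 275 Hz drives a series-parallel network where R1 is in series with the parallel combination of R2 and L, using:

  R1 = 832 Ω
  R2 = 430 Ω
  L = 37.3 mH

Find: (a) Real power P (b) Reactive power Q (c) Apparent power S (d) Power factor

Step 1 — Angular frequency: ω = 2π·f = 2π·275 = 1728 rad/s.
Step 2 — Component impedances:
  R1: Z = R = 832 Ω
  R2: Z = R = 430 Ω
  L: Z = jωL = j·1728·0.0373 = 0 + j64.45 Ω
Step 3 — Parallel branch: R2 || L = 1/(1/R2 + 1/L) = 9.448 + j63.03 Ω.
Step 4 — Series with R1: Z_total = R1 + (R2 || L) = 841.4 + j63.03 Ω = 843.8∠4.3° Ω.
Step 5 — Source phasor: V = 136∠3.9° V = 135.7 + j9.25 V.
Step 6 — Current: I = V / Z = 0.1612 - j0.00108 A = 0.1612∠-0.4° A.
Step 7 — Complex power: S = V·I* = 21.86 + j1.637 VA.
Step 8 — Real power: P = Re(S) = 21.86 W.
Step 9 — Reactive power: Q = Im(S) = 1.637 VAR.
Step 10 — Apparent power: |S| = 21.92 VA.
Step 11 — Power factor: PF = P/|S| = 0.9972 (lagging).

(a) P = 21.86 W  (b) Q = 1.637 VAR  (c) S = 21.92 VA  (d) PF = 0.9972 (lagging)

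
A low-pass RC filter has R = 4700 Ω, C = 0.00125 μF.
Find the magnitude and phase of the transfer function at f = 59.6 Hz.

Step 1 — Angular frequency: ω = 2π·59.6 = 374.5 rad/s.
Step 2 — Transfer function: H(jω) = 1/(1 + jωRC).
Step 3 — Denominator: 1 + jωRC = 1 + j·374.5·4700·1.25e-09 = 1 + j0.0022.
Step 4 — H = 1 - j0.0022.
Step 5 — Magnitude: |H| = 1 (-0.0 dB); phase: φ = -0.1°.

|H| = 1 (-0.0 dB), φ = -0.1°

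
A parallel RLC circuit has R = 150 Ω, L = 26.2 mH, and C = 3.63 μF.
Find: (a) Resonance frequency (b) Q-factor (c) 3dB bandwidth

Step 1 — Resonance: ω₀ = 1/√(LC) = 1/√(0.0262·3.63e-06) = 3243 rad/s.
Step 2 — f₀ = ω₀/(2π) = 516.1 Hz.
Step 3 — Parallel Q: Q = R/(ω₀L) = 150/(3243·0.0262) = 1.766.
Step 4 — Bandwidth: Δω = ω₀/Q = 1837 rad/s; BW = Δω/(2π) = 292.3 Hz.

(a) f₀ = 516.1 Hz  (b) Q = 1.766  (c) BW = 292.3 Hz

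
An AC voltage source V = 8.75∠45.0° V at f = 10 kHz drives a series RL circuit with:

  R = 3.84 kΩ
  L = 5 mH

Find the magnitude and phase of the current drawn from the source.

Step 1 — Angular frequency: ω = 2π·f = 2π·1e+04 = 6.283e+04 rad/s.
Step 2 — Component impedances:
  R: Z = R = 3840 Ω
  L: Z = jωL = j·6.283e+04·0.005 = 0 + j314.2 Ω
Step 3 — Series combination: Z_total = R + L = 3840 + j314.2 Ω = 3853∠4.7° Ω.
Step 4 — Source phasor: V = 8.75∠45.0° V = 6.187 + j6.187 V.
Step 5 — Ohm's law: I = V / Z_total = (6.187 + j6.187) / (3840 + j314.2) = 0.001731 + j0.00147 A.
Step 6 — Convert to polar: |I| = 0.002271 A, ∠I = 40.3°.

I = 0.002271∠40.3° A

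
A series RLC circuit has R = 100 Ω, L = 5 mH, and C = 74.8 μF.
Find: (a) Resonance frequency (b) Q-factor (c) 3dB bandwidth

Step 1 — Resonance condition Im(Z)=0 gives ω₀ = 1/√(LC).
Step 2 — ω₀ = 1/√(0.005·7.48e-05) = 1635 rad/s.
Step 3 — f₀ = ω₀/(2π) = 260.2 Hz.
Step 4 — Series Q: Q = ω₀L/R = 1635·0.005/100 = 0.08176.
Step 5 — 3dB bandwidth: Δω = ω₀/Q = 2e+04 rad/s; BW = Δω/(2π) = 3183 Hz.

(a) f₀ = 260.2 Hz  (b) Q = 0.08176  (c) BW = 3183 Hz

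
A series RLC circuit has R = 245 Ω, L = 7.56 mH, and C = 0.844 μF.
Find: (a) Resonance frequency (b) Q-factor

Step 1 — Resonance condition Im(Z)=0 gives ω₀ = 1/√(LC).
Step 2 — ω₀ = 1/√(0.00756·8.44e-07) = 1.252e+04 rad/s.
Step 3 — f₀ = ω₀/(2π) = 1992 Hz.
Step 4 — Series Q: Q = ω₀L/R = 1.252e+04·0.00756/245 = 0.3863.

(a) f₀ = 1992 Hz  (b) Q = 0.3863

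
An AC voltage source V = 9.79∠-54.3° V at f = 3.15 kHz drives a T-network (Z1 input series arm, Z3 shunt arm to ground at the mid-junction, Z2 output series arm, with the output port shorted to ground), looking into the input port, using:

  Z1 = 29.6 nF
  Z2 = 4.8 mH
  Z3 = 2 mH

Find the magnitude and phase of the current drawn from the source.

Step 1 — Angular frequency: ω = 2π·f = 2π·3150 = 1.979e+04 rad/s.
Step 2 — Component impedances:
  Z1: Z = 1/(jωC) = -j/(ω·C) = 0 - j1707 Ω
  Z2: Z = jωL = j·1.979e+04·0.0048 = 0 + j95 Ω
  Z3: Z = jωL = j·1.979e+04·0.002 = 0 + j39.58 Ω
Step 3 — With the output port shorted to ground, the output series arm Z2 runs from the junction to ground; the shunt arm Z3 also runs from the junction to ground. They appear in parallel: Z3 || Z2 = 0 + j27.94 Ω.
Step 4 — Series with input arm Z1: Z_in = Z1 + (Z3 || Z2) = 0 - j1679 Ω = 1679∠-90.0° Ω.
Step 5 — Source phasor: V = 9.79∠-54.3° V = 5.713 - j7.95 V.
Step 6 — Ohm's law: I = V / Z_total = (5.713 - j7.95) / (0 - j1679) = 0.004735 + j0.003403 A.
Step 7 — Convert to polar: |I| = 0.005831 A, ∠I = 35.7°.

I = 0.005831∠35.7° A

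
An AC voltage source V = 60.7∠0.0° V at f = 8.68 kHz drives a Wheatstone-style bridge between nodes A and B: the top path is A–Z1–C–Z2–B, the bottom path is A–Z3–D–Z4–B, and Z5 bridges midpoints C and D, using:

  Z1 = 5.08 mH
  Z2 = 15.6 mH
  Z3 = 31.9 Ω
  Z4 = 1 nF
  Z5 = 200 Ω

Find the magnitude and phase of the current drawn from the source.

Step 1 — Angular frequency: ω = 2π·f = 2π·8680 = 5.454e+04 rad/s.
Step 2 — Component impedances:
  Z1: Z = jωL = j·5.454e+04·0.00508 = 0 + j277.1 Ω
  Z2: Z = jωL = j·5.454e+04·0.0156 = 0 + j850.8 Ω
  Z3: Z = R = 31.9 Ω
  Z4: Z = 1/(jωC) = -j/(ω·C) = 0 - j1.834e+04 Ω
  Z5: Z = R = 200 Ω
Step 3 — Bridge requires nodal analysis (the Z5 bridge couples midpoints C and D, so the two paths cannot be reduced to a simple series/parallel combination). Setting node B to ground and injecting 1 A at node A, the 3-node admittance system at A, C, D solves to V_A = Z_AB = 149.6 + j1016 Ω = 1027∠81.6° Ω.
Step 4 — Source phasor: V = 60.7∠0.0° V = 60.7 V.
Step 5 — Ohm's law: I = V / Z_total = (60.7) / (149.6 + j1016) = 0.008612 - j0.05849 A.
Step 6 — Convert to polar: |I| = 0.05912 A, ∠I = -81.6°.

I = 0.05912∠-81.6° A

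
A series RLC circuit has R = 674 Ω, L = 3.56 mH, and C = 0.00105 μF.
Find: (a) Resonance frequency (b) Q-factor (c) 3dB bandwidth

Step 1 — Resonance: ω₀ = 1/√(LC) = 1/√(0.00356·1.05e-09) = 5.172e+05 rad/s.
Step 2 — f₀ = ω₀/(2π) = 8.232e+04 Hz.
Step 3 — Series Q: Q = ω₀L/R = 5.172e+05·0.00356/674 = 2.732.
Step 4 — Bandwidth: Δω = ω₀/Q = 1.893e+05 rad/s; BW = Δω/(2π) = 3.013e+04 Hz.

(a) f₀ = 8.232e+04 Hz  (b) Q = 2.732  (c) BW = 3.013e+04 Hz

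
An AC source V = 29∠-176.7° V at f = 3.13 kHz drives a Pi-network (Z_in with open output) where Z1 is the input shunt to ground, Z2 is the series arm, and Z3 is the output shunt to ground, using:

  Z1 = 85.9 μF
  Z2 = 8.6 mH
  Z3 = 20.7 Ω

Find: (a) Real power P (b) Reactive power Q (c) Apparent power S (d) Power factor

Step 1 — Angular frequency: ω = 2π·f = 2π·3130 = 1.967e+04 rad/s.
Step 2 — Component impedances:
  Z1: Z = 1/(jωC) = -j/(ω·C) = 0 - j0.5919 Ω
  Z2: Z = jωL = j·1.967e+04·0.0086 = 0 + j169.1 Ω
  Z3: Z = R = 20.7 Ω
Step 3 — With open output, the series arm Z2 and the output shunt Z3 appear in series to ground: Z2 + Z3 = 20.7 + j169.1 Ω.
Step 4 — Parallel with input shunt Z1: Z_in = Z1 || (Z2 + Z3) = 0.0002516 - j0.594 Ω = 0.594∠-90.0° Ω.
Step 5 — Source phasor: V = 29∠-176.7° V = -28.95 - j1.669 V.
Step 6 — Current: I = V / Z = 2.79 - j48.74 A = 48.82∠-86.7° A.
Step 7 — Complex power: S = V·I* = 0.5996 - j1416 VA.
Step 8 — Real power: P = Re(S) = 0.5996 W.
Step 9 — Reactive power: Q = Im(S) = -1416 VAR.
Step 10 — Apparent power: |S| = 1416 VA.
Step 11 — Power factor: PF = P/|S| = 0.0004235 (leading).

(a) P = 0.5996 W  (b) Q = -1416 VAR  (c) S = 1416 VA  (d) PF = 0.0004235 (leading)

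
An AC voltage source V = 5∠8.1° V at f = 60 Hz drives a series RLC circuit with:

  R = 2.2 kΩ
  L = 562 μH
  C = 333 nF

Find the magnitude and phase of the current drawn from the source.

Step 1 — Angular frequency: ω = 2π·f = 2π·60 = 377 rad/s.
Step 2 — Component impedances:
  R: Z = R = 2200 Ω
  L: Z = jωL = j·377·0.000562 = 0 + j0.2119 Ω
  C: Z = 1/(jωC) = -j/(ω·C) = 0 - j7966 Ω
Step 3 — Series combination: Z_total = R + L + C = 2200 - j7966 Ω = 8264∠-74.6° Ω.
Step 4 — Source phasor: V = 5∠8.1° V = 4.95 + j0.7045 V.
Step 5 — Ohm's law: I = V / Z_total = (4.95 + j0.7045) / (2200 - j7966) = 7.73e-05 + j0.0006001 A.
Step 6 — Convert to polar: |I| = 0.0006051 A, ∠I = 82.7°.

I = 0.0006051∠82.7° A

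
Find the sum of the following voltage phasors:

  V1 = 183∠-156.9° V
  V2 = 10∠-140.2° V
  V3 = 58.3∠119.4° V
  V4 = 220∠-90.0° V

Step 1 — Convert each phasor to rectangular form:
  V1 = 183·(cos(-156.9°) + j·sin(-156.9°)) = -168.3 - j71.8 V
  V2 = 10·(cos(-140.2°) + j·sin(-140.2°)) = -7.683 - j6.401 V
  V3 = 58.3·(cos(119.4°) + j·sin(119.4°)) = -28.62 + j50.79 V
  V4 = 220·(cos(-90.0°) + j·sin(-90.0°)) = 0 - j220 V
Step 2 — Sum components: V_total = -204.6 - j247.4 V.
Step 3 — Convert to polar: |V_total| = 321.1 V, ∠V_total = -129.6°.

V_total = 321.1∠-129.6° V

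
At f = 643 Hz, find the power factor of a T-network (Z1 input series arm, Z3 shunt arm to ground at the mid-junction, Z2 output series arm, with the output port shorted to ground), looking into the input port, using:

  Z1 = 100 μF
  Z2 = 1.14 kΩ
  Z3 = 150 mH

Step 1 — Angular frequency: ω = 2π·f = 2π·643 = 4040 rad/s.
Step 2 — Component impedances:
  Z1: Z = 1/(jωC) = -j/(ω·C) = 0 - j2.475 Ω
  Z2: Z = R = 1140 Ω
  Z3: Z = jωL = j·4040·0.15 = 0 + j606 Ω
Step 3 — With the output port shorted to ground, the output series arm Z2 runs from the junction to ground; the shunt arm Z3 also runs from the junction to ground. They appear in parallel: Z3 || Z2 = 251.2 + j472.5 Ω.
Step 4 — Series with input arm Z1: Z_in = Z1 + (Z3 || Z2) = 251.2 + j470 Ω = 532.9∠61.9° Ω.
Step 5 — Power factor: PF = cos(φ) = Re(Z)/|Z| = 251.17/532.92 = 0.4713.
Step 6 — Type: Im(Z) = 470 ⇒ lagging (phase φ = 61.9°).

PF = 0.4713 (lagging, φ = 61.9°)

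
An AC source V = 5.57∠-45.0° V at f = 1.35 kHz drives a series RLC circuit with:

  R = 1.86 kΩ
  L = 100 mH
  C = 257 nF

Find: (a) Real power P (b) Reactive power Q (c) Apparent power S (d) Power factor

Step 1 — Angular frequency: ω = 2π·f = 2π·1350 = 8482 rad/s.
Step 2 — Component impedances:
  R: Z = R = 1860 Ω
  L: Z = jωL = j·8482·0.1 = 0 + j848.2 Ω
  C: Z = 1/(jωC) = -j/(ω·C) = 0 - j458.7 Ω
Step 3 — Series combination: Z_total = R + L + C = 1860 + j389.5 Ω = 1900∠11.8° Ω.
Step 4 — Source phasor: V = 5.57∠-45.0° V = 3.939 - j3.939 V.
Step 5 — Current: I = V / Z = 0.001604 - j0.002453 A = 0.002931∠-56.8° A.
Step 6 — Complex power: S = V·I* = 0.01598 + j0.003346 VA.
Step 7 — Real power: P = Re(S) = 0.01598 W.
Step 8 — Reactive power: Q = Im(S) = 0.003346 VAR.
Step 9 — Apparent power: |S| = 0.01633 VA.
Step 10 — Power factor: PF = P/|S| = 0.9788 (lagging).

(a) P = 0.01598 W  (b) Q = 0.003346 VAR  (c) S = 0.01633 VA  (d) PF = 0.9788 (lagging)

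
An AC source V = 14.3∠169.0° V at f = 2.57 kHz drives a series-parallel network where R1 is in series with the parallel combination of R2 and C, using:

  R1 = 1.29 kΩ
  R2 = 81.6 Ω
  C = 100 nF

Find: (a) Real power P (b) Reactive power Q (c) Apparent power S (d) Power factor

Step 1 — Angular frequency: ω = 2π·f = 2π·2570 = 1.615e+04 rad/s.
Step 2 — Component impedances:
  R1: Z = R = 1290 Ω
  R2: Z = R = 81.6 Ω
  C: Z = 1/(jωC) = -j/(ω·C) = 0 - j619.3 Ω
Step 3 — Parallel branch: R2 || C = 1/(1/R2 + 1/C) = 80.21 - j10.57 Ω.
Step 4 — Series with R1: Z_total = R1 + (R2 || C) = 1370 - j10.57 Ω = 1370∠-0.4° Ω.
Step 5 — Source phasor: V = 14.3∠169.0° V = -14.04 + j2.729 V.
Step 6 — Current: I = V / Z = -0.01026 + j0.001912 A = 0.01044∠169.4° A.
Step 7 — Complex power: S = V·I* = 0.1492 - j0.001151 VA.
Step 8 — Real power: P = Re(S) = 0.1492 W.
Step 9 — Reactive power: Q = Im(S) = -0.001151 VAR.
Step 10 — Apparent power: |S| = 0.1492 VA.
Step 11 — Power factor: PF = P/|S| = 1 (leading).

(a) P = 0.1492 W  (b) Q = -0.001151 VAR  (c) S = 0.1492 VA  (d) PF = 1 (leading)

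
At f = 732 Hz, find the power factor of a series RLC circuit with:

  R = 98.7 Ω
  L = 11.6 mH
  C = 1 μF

Step 1 — Angular frequency: ω = 2π·f = 2π·732 = 4599 rad/s.
Step 2 — Component impedances:
  R: Z = R = 98.7 Ω
  L: Z = jωL = j·4599·0.0116 = 0 + j53.35 Ω
  C: Z = 1/(jωC) = -j/(ω·C) = 0 - j217.4 Ω
Step 3 — Series combination: Z_total = R + L + C = 98.7 - j164.1 Ω = 191.5∠-59.0° Ω.
Step 4 — Power factor: PF = cos(φ) = Re(Z)/|Z| = 98.7/191.47 = 0.5155.
Step 5 — Type: Im(Z) = -164.1 ⇒ leading (phase φ = -59.0°).

PF = 0.5155 (leading, φ = -59.0°)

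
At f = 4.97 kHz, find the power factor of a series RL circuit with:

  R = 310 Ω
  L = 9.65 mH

Step 1 — Angular frequency: ω = 2π·f = 2π·4970 = 3.123e+04 rad/s.
Step 2 — Component impedances:
  R: Z = R = 310 Ω
  L: Z = jωL = j·3.123e+04·0.00965 = 0 + j301.3 Ω
Step 3 — Series combination: Z_total = R + L = 310 + j301.3 Ω = 432.3∠44.2° Ω.
Step 4 — Power factor: PF = cos(φ) = Re(Z)/|Z| = 310/432.33 = 0.717.
Step 5 — Type: Im(Z) = 301.3 ⇒ lagging (phase φ = 44.2°).

PF = 0.717 (lagging, φ = 44.2°)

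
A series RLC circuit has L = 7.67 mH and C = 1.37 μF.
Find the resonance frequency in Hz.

Step 1 — Resonance condition Im(Z)=0 gives ω₀ = 1/√(LC).
Step 2 — ω₀ = 1/√(0.00767·1.37e-06) = 9755 rad/s.
Step 3 — f₀ = ω₀/(2π) = 1553 Hz.

f₀ = 1553 Hz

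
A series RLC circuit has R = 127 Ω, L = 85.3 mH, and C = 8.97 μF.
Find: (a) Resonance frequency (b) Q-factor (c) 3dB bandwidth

Step 1 — Resonance: ω₀ = 1/√(LC) = 1/√(0.0853·8.97e-06) = 1143 rad/s.
Step 2 — f₀ = ω₀/(2π) = 181.9 Hz.
Step 3 — Series Q: Q = ω₀L/R = 1143·0.0853/127 = 0.7678.
Step 4 — Bandwidth: Δω = ω₀/Q = 1489 rad/s; BW = Δω/(2π) = 237 Hz.

(a) f₀ = 181.9 Hz  (b) Q = 0.7678  (c) BW = 237 Hz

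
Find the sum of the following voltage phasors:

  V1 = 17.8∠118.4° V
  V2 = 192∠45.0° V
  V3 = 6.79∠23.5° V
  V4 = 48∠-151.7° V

Step 1 — Convert each phasor to rectangular form:
  V1 = 17.8·(cos(118.4°) + j·sin(118.4°)) = -8.466 + j15.66 V
  V2 = 192·(cos(45.0°) + j·sin(45.0°)) = 135.8 + j135.8 V
  V3 = 6.79·(cos(23.5°) + j·sin(23.5°)) = 6.227 + j2.708 V
  V4 = 48·(cos(-151.7°) + j·sin(-151.7°)) = -42.26 - j22.76 V
Step 2 — Sum components: V_total = 91.26 + j131.4 V.
Step 3 — Convert to polar: |V_total| = 160 V, ∠V_total = 55.2°.

V_total = 160∠55.2° V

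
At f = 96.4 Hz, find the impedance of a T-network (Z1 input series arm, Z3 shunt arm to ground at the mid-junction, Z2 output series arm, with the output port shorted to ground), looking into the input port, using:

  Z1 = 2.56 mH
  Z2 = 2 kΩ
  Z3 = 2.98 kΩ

Step 1 — Angular frequency: ω = 2π·f = 2π·96.4 = 605.7 rad/s.
Step 2 — Component impedances:
  Z1: Z = jωL = j·605.7·0.00256 = 0 + j1.551 Ω
  Z2: Z = R = 2000 Ω
  Z3: Z = R = 2980 Ω
Step 3 — With the output port shorted to ground, the output series arm Z2 runs from the junction to ground; the shunt arm Z3 also runs from the junction to ground. They appear in parallel: Z3 || Z2 = 1197 Ω.
Step 4 — Series with input arm Z1: Z_in = Z1 + (Z3 || Z2) = 1197 + j1.551 Ω = 1197∠0.1° Ω.

Z = 1197 + j1.551 Ω = 1197∠0.1° Ω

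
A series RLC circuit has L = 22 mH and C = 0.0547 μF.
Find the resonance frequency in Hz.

Step 1 — Resonance condition Im(Z)=0 gives ω₀ = 1/√(LC).
Step 2 — ω₀ = 1/√(0.022·5.47e-08) = 2.883e+04 rad/s.
Step 3 — f₀ = ω₀/(2π) = 4588 Hz.

f₀ = 4588 Hz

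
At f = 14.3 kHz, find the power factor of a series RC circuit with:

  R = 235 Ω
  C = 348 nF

Step 1 — Angular frequency: ω = 2π·f = 2π·1.43e+04 = 8.985e+04 rad/s.
Step 2 — Component impedances:
  R: Z = R = 235 Ω
  C: Z = 1/(jωC) = -j/(ω·C) = 0 - j31.98 Ω
Step 3 — Series combination: Z_total = R + C = 235 - j31.98 Ω = 237.2∠-7.7° Ω.
Step 4 — Power factor: PF = cos(φ) = Re(Z)/|Z| = 235/237.17 = 0.9909.
Step 5 — Type: Im(Z) = -31.98 ⇒ leading (phase φ = -7.7°).

PF = 0.9909 (leading, φ = -7.7°)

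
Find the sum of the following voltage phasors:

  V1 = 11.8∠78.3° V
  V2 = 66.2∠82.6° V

Step 1 — Convert each phasor to rectangular form:
  V1 = 11.8·(cos(78.3°) + j·sin(78.3°)) = 2.393 + j11.55 V
  V2 = 66.2·(cos(82.6°) + j·sin(82.6°)) = 8.526 + j65.65 V
Step 2 — Sum components: V_total = 10.92 + j77.2 V.
Step 3 — Convert to polar: |V_total| = 77.97 V, ∠V_total = 81.9°.

V_total = 77.97∠81.9° V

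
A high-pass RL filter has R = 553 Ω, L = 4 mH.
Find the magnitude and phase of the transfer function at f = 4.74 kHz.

Step 1 — Angular frequency: ω = 2π·4740 = 2.978e+04 rad/s.
Step 2 — Transfer function: H(jω) = jωL/(R + jωL).
Step 3 — Numerator jωL = j·119.1; denominator R + jωL = 553 + j119.1.
Step 4 — H = 0.04435 + j0.2059.
Step 5 — Magnitude: |H| = 0.2106 (-13.5 dB); phase: φ = 77.8°.

|H| = 0.2106 (-13.5 dB), φ = 77.8°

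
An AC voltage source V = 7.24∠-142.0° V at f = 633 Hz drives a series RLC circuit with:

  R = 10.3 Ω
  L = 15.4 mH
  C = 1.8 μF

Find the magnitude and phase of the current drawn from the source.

Step 1 — Angular frequency: ω = 2π·f = 2π·633 = 3977 rad/s.
Step 2 — Component impedances:
  R: Z = R = 10.3 Ω
  L: Z = jωL = j·3977·0.0154 = 0 + j61.25 Ω
  C: Z = 1/(jωC) = -j/(ω·C) = 0 - j139.7 Ω
Step 3 — Series combination: Z_total = R + L + C = 10.3 - j78.43 Ω = 79.11∠-82.5° Ω.
Step 4 — Source phasor: V = 7.24∠-142.0° V = -5.705 - j4.457 V.
Step 5 — Ohm's law: I = V / Z_total = (-5.705 - j4.457) / (10.3 - j78.43) = 0.04648 - j0.07884 A.
Step 6 — Convert to polar: |I| = 0.09152 A, ∠I = -59.5°.

I = 0.09152∠-59.5° A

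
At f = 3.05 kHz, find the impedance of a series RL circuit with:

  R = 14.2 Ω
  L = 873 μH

Step 1 — Angular frequency: ω = 2π·f = 2π·3050 = 1.916e+04 rad/s.
Step 2 — Component impedances:
  R: Z = R = 14.2 Ω
  L: Z = jωL = j·1.916e+04·0.000873 = 0 + j16.73 Ω
Step 3 — Series combination: Z_total = R + L = 14.2 + j16.73 Ω = 21.94∠49.7° Ω.

Z = 14.2 + j16.73 Ω = 21.94∠49.7° Ω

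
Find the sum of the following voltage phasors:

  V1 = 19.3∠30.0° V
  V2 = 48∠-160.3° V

Step 1 — Convert each phasor to rectangular form:
  V1 = 19.3·(cos(30.0°) + j·sin(30.0°)) = 16.71 + j9.65 V
  V2 = 48·(cos(-160.3°) + j·sin(-160.3°)) = -45.19 - j16.18 V
Step 2 — Sum components: V_total = -28.48 - j6.531 V.
Step 3 — Convert to polar: |V_total| = 29.22 V, ∠V_total = -167.1°.

V_total = 29.22∠-167.1° V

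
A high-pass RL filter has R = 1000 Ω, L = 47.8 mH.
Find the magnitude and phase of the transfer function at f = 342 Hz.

Step 1 — Angular frequency: ω = 2π·342 = 2149 rad/s.
Step 2 — Transfer function: H(jω) = jωL/(R + jωL).
Step 3 — Numerator jωL = j·102.7; denominator R + jωL = 1000 + j102.7.
Step 4 — H = 0.01044 + j0.1016.
Step 5 — Magnitude: |H| = 0.1022 (-19.8 dB); phase: φ = 84.1°.

|H| = 0.1022 (-19.8 dB), φ = 84.1°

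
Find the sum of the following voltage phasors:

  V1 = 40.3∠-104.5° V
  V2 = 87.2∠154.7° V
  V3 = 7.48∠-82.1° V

Step 1 — Convert each phasor to rectangular form:
  V1 = 40.3·(cos(-104.5°) + j·sin(-104.5°)) = -10.09 - j39.02 V
  V2 = 87.2·(cos(154.7°) + j·sin(154.7°)) = -78.84 + j37.27 V
  V3 = 7.48·(cos(-82.1°) + j·sin(-82.1°)) = 1.028 - j7.409 V
Step 2 — Sum components: V_total = -87.9 - j9.16 V.
Step 3 — Convert to polar: |V_total| = 88.37 V, ∠V_total = -174.1°.

V_total = 88.37∠-174.1° V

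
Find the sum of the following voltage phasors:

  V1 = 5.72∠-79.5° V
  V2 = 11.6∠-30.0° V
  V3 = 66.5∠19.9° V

Step 1 — Convert each phasor to rectangular form:
  V1 = 5.72·(cos(-79.5°) + j·sin(-79.5°)) = 1.042 - j5.624 V
  V2 = 11.6·(cos(-30.0°) + j·sin(-30.0°)) = 10.05 - j5.8 V
  V3 = 66.5·(cos(19.9°) + j·sin(19.9°)) = 62.53 + j22.64 V
Step 2 — Sum components: V_total = 73.62 + j11.21 V.
Step 3 — Convert to polar: |V_total| = 74.47 V, ∠V_total = 8.7°.

V_total = 74.47∠8.7° V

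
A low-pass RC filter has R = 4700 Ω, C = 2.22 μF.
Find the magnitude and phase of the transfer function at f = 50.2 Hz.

Step 1 — Angular frequency: ω = 2π·50.2 = 315.4 rad/s.
Step 2 — Transfer function: H(jω) = 1/(1 + jωRC).
Step 3 — Denominator: 1 + jωRC = 1 + j·315.4·4700·2.22e-06 = 1 + j3.291.
Step 4 — H = 0.08452 - j0.2782.
Step 5 — Magnitude: |H| = 0.2907 (-10.7 dB); phase: φ = -73.1°.

|H| = 0.2907 (-10.7 dB), φ = -73.1°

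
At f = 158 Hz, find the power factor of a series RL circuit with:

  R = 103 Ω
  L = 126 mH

Step 1 — Angular frequency: ω = 2π·f = 2π·158 = 992.7 rad/s.
Step 2 — Component impedances:
  R: Z = R = 103 Ω
  L: Z = jωL = j·992.7·0.126 = 0 + j125.1 Ω
Step 3 — Series combination: Z_total = R + L = 103 + j125.1 Ω = 162∠50.5° Ω.
Step 4 — Power factor: PF = cos(φ) = Re(Z)/|Z| = 103/162.035 = 0.6357.
Step 5 — Type: Im(Z) = 125.1 ⇒ lagging (phase φ = 50.5°).

PF = 0.6357 (lagging, φ = 50.5°)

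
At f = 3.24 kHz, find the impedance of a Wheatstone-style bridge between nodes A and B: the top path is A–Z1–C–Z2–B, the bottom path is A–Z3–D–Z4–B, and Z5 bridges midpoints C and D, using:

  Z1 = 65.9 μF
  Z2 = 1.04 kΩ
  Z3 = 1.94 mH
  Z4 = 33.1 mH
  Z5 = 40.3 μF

Step 1 — Angular frequency: ω = 2π·f = 2π·3240 = 2.036e+04 rad/s.
Step 2 — Component impedances:
  Z1: Z = 1/(jωC) = -j/(ω·C) = 0 - j0.7454 Ω
  Z2: Z = R = 1040 Ω
  Z3: Z = jωL = j·2.036e+04·0.00194 = 0 + j39.49 Ω
  Z4: Z = jωL = j·2.036e+04·0.0331 = 0 + j673.8 Ω
  Z5: Z = 1/(jωC) = -j/(ω·C) = 0 - j1.219 Ω
Step 3 — Bridge requires nodal analysis (the Z5 bridge couples midpoints C and D, so the two paths cannot be reduced to a simple series/parallel combination). Setting node B to ground and injecting 1 A at node A, the 3-node admittance system at A, C, D solves to V_A = Z_AB = 306.7 + j473.4 Ω = 564.1∠57.1° Ω.

Z = 306.7 + j473.4 Ω = 564.1∠57.1° Ω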